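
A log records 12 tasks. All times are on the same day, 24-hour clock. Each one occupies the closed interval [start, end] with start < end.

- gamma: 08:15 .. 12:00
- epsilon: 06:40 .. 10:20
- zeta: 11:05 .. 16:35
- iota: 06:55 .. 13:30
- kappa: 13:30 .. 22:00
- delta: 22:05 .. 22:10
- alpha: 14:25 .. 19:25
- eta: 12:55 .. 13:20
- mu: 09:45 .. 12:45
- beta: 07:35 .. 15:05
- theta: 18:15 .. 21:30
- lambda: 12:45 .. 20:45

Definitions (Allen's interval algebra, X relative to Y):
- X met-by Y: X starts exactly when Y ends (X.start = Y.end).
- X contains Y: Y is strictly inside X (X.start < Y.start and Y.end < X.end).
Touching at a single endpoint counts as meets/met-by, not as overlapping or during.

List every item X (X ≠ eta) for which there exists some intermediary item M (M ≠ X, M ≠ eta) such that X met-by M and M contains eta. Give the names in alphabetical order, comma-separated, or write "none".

kappa

Target eta = [12:55, 13:20].
Intermediaries M with M contains eta: beta, iota, lambda, zeta.
Via beta — items with X met-by beta: none.
Via iota — items with X met-by iota: kappa.
Via lambda — items with X met-by lambda: none.
Via zeta — items with X met-by zeta: none.
Union: kappa.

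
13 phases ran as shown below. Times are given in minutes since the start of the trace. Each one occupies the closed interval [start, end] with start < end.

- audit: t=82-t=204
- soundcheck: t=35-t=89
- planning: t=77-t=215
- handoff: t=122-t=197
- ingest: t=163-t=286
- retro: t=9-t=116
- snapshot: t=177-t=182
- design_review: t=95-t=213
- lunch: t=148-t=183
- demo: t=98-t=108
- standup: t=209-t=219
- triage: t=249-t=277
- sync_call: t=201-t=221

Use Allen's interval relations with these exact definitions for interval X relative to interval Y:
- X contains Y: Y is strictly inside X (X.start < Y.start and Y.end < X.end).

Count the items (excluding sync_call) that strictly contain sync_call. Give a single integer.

Target sync_call = [t=201, t=221].
audit [t=82, t=204] → overlaps → no.
demo [t=98, t=108] → before → no.
design_review [t=95, t=213] → overlaps → no.
handoff [t=122, t=197] → before → no.
ingest [t=163, t=286] → contains → counts.
lunch [t=148, t=183] → before → no.
planning [t=77, t=215] → overlaps → no.
retro [t=9, t=116] → before → no.
snapshot [t=177, t=182] → before → no.
soundcheck [t=35, t=89] → before → no.
standup [t=209, t=219] → during → no.
triage [t=249, t=277] → after → no.
Total: 1.

1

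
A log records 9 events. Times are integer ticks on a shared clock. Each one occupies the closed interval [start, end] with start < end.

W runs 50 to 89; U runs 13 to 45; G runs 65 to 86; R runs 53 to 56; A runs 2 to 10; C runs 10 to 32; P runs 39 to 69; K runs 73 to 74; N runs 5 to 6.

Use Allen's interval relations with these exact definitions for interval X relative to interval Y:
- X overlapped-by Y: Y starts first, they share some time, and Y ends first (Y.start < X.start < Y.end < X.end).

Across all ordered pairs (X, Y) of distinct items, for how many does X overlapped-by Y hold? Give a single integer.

4

Checking all 72 ordered pairs for relation 'overlapped-by'; matching pairs in alphabetical order:
(G, P): G overlapped-by P ✓
(P, U): P overlapped-by U ✓
(U, C): U overlapped-by C ✓
(W, P): W overlapped-by P ✓
Count: 4.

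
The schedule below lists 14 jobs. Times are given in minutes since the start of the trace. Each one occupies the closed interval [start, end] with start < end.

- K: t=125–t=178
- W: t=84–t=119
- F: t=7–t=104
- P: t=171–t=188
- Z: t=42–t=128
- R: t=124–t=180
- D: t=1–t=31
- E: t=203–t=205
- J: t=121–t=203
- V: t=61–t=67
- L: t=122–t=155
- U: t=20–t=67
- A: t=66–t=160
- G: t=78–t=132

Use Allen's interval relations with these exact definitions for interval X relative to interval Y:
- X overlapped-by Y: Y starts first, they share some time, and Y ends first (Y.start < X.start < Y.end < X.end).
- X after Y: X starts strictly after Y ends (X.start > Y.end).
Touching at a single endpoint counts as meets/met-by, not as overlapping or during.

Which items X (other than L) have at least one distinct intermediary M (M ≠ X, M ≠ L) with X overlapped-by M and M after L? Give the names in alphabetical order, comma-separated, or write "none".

none

Target L = [t=122, t=155].
Intermediaries M with M after L: E, P.
Via E — items with X overlapped-by E: none.
Via P — items with X overlapped-by P: none.
Union: none.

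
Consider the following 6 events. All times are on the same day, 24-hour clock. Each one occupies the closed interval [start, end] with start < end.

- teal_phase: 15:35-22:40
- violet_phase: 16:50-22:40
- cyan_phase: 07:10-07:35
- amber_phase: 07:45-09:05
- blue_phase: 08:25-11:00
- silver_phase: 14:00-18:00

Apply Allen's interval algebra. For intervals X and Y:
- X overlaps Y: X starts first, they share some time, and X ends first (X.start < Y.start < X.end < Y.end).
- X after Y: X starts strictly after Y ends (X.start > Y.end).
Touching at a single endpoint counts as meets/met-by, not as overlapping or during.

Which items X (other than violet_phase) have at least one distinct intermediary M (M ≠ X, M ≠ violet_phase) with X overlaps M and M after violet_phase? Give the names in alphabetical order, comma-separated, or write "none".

none

Target violet_phase = [16:50, 22:40].
Intermediaries M with M after violet_phase: none.
Union: none.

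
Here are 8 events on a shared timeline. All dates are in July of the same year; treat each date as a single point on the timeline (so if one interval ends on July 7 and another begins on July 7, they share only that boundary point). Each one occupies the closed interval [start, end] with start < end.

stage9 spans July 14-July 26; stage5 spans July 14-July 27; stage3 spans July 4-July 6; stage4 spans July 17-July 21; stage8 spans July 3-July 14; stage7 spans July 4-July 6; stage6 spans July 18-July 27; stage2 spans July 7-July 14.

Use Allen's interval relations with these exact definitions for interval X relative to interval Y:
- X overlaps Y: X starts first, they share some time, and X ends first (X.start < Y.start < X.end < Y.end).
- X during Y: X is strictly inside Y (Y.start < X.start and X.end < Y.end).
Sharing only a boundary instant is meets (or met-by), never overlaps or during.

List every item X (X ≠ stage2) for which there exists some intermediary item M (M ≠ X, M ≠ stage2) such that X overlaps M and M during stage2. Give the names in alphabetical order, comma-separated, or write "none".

Target stage2 = [July 7, July 14].
Intermediaries M with M during stage2: none.
Union: none.

none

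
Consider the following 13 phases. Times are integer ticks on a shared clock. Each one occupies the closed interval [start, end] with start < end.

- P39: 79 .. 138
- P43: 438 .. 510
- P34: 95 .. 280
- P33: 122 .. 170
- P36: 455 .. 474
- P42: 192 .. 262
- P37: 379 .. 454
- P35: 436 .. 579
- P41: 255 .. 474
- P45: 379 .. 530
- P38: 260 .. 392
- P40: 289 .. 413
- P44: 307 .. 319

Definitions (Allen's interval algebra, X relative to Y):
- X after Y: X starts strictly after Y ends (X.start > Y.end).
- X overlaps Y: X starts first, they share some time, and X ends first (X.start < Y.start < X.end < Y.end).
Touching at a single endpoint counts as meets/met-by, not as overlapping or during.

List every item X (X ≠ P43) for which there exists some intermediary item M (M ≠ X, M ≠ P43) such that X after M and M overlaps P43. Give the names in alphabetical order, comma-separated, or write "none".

P36

Target P43 = [438, 510].
Intermediaries M with M overlaps P43: P37, P41.
Via P37 — items with X after P37: P36.
Via P41 — items with X after P41: none.
Union: P36.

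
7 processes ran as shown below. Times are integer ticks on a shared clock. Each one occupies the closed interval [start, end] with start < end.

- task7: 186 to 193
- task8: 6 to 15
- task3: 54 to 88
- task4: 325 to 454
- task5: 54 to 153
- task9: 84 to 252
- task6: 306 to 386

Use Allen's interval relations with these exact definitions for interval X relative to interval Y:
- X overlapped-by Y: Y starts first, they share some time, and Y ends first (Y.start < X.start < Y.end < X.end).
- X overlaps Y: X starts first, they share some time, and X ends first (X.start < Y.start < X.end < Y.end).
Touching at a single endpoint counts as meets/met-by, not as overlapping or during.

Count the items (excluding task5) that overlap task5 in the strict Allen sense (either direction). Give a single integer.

Target task5 = [54, 153].
task3 [54, 88] → starts → no.
task4 [325, 454] → after → no.
task6 [306, 386] → after → no.
task7 [186, 193] → after → no.
task8 [6, 15] → before → no.
task9 [84, 252] → overlapped-by → counts.
Total: 1.

1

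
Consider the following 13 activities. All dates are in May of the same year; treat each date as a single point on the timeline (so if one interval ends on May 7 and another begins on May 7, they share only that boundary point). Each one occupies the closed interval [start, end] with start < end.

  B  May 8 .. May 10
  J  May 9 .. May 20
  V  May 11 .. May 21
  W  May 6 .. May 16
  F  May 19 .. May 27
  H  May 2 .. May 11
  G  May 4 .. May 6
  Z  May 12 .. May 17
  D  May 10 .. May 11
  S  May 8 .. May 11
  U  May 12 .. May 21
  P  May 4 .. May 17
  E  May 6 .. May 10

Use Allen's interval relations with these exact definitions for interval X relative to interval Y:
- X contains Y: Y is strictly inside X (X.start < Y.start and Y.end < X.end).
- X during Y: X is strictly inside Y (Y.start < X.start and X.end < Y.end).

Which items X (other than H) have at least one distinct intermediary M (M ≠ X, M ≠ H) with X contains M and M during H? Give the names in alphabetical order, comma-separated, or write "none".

P, W

Target H = [May 2, May 11].
Intermediaries M with M during H: B, E, G.
Via B — items with X contains B: P, W.
Via E — items with X contains E: P.
Via G — items with X contains G: none.
Union: P, W.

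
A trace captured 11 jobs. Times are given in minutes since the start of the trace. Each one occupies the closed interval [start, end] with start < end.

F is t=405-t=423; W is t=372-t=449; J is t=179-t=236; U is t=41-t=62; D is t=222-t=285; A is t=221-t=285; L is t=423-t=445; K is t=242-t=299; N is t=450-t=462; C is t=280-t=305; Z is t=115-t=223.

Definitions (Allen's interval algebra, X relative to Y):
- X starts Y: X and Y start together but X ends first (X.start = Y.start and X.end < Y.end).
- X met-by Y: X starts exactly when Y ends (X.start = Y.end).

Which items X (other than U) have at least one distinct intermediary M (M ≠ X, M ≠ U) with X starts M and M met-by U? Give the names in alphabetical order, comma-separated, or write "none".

Target U = [t=41, t=62].
Intermediaries M with M met-by U: none.
Union: none.

none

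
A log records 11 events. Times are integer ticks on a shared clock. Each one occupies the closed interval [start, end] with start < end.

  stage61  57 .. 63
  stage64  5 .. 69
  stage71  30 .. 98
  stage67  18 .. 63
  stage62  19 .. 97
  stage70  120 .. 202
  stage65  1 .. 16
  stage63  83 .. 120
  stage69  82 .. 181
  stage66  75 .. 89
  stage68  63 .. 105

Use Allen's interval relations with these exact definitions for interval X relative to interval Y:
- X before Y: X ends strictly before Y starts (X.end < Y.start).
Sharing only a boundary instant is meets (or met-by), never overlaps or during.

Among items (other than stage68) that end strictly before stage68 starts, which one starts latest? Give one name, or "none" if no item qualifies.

stage65

Target stage68 = [63, 105].
stage61 [57, 63] → meets → excluded.
stage62 [19, 97] → overlaps → excluded.
stage63 [83, 120] → overlapped-by → excluded.
stage64 [5, 69] → overlaps → excluded.
stage65 [1, 16] → before → candidate.
stage66 [75, 89] → during → excluded.
stage67 [18, 63] → meets → excluded.
stage69 [82, 181] → overlapped-by → excluded.
stage70 [120, 202] → after → excluded.
stage71 [30, 98] → overlaps → excluded.
Among candidates, latest start is 1 → stage65.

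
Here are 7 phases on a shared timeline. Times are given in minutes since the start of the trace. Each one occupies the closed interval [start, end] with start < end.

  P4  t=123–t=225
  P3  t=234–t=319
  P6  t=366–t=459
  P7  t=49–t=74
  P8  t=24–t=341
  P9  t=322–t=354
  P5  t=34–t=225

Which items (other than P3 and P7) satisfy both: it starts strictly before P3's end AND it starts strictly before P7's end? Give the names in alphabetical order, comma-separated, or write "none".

Conditions: its start is strictly before P3's end (X.start < t=319) AND its start is strictly before P7's end (X.start < t=74).
P4: start t=123 < t=319? ✓; start t=123 < t=74? ✗ → no.
P5: start t=34 < t=319? ✓; start t=34 < t=74? ✓ → yes.
P6: start t=366 < t=319? ✗; start t=366 < t=74? ✗ → no.
P8: start t=24 < t=319? ✓; start t=24 < t=74? ✓ → yes.
P9: start t=322 < t=319? ✗; start t=322 < t=74? ✗ → no.
Result: P5, P8.

P5, P8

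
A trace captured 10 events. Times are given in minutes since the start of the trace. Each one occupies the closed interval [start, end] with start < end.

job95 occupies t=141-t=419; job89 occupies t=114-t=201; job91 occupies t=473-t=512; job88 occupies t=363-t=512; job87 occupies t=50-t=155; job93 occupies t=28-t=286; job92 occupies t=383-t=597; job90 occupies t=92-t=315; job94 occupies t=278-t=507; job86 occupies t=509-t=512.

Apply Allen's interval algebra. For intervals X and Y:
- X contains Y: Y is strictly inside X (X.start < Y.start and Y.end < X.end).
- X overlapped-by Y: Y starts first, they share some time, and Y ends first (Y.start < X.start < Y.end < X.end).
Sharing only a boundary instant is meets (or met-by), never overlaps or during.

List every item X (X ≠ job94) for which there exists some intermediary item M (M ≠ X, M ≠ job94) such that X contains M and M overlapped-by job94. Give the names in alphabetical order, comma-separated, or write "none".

Target job94 = [t=278, t=507].
Intermediaries M with M overlapped-by job94: job88, job91, job92.
Via job88 — items with X contains job88: none.
Via job91 — items with X contains job91: job92.
Via job92 — items with X contains job92: none.
Union: job92.

job92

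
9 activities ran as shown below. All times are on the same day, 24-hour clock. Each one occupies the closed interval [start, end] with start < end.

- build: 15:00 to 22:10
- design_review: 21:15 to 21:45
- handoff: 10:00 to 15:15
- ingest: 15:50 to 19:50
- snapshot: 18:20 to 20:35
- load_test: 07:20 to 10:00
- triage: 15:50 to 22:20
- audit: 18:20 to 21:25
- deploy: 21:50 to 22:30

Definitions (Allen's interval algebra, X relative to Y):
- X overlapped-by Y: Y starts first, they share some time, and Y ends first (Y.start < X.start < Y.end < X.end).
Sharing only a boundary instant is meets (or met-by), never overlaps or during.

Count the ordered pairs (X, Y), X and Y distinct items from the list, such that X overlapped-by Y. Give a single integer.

Checking all 72 ordered pairs for relation 'overlapped-by'; matching pairs in alphabetical order:
(audit, ingest): audit overlapped-by ingest ✓
(build, handoff): build overlapped-by handoff ✓
(deploy, build): deploy overlapped-by build ✓
(deploy, triage): deploy overlapped-by triage ✓
(design_review, audit): design_review overlapped-by audit ✓
(snapshot, ingest): snapshot overlapped-by ingest ✓
(triage, build): triage overlapped-by build ✓
Count: 7.

7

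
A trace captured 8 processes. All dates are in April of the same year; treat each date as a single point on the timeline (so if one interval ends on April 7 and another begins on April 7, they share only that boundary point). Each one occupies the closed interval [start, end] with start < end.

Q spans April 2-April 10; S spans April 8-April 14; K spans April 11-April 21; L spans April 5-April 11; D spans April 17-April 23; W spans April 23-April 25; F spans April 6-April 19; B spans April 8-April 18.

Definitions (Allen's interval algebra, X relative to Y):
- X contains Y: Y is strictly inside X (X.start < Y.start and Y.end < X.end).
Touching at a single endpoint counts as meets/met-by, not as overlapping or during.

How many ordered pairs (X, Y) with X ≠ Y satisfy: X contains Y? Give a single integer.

2

Checking all 56 ordered pairs for relation 'contains'; matching pairs in alphabetical order:
(F, B): F contains B ✓
(F, S): F contains S ✓
Count: 2.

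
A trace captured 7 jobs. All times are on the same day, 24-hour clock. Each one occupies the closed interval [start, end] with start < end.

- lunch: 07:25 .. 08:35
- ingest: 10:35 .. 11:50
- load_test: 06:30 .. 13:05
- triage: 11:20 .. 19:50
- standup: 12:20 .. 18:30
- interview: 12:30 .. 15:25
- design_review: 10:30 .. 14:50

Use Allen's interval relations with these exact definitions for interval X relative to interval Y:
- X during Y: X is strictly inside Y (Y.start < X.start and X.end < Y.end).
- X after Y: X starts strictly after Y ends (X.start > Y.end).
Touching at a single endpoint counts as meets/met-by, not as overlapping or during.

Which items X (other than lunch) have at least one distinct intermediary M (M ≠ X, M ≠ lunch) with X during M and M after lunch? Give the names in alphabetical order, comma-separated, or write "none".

Target lunch = [07:25, 08:35].
Intermediaries M with M after lunch: design_review, ingest, interview, standup, triage.
Via design_review — items with X during design_review: ingest.
Via ingest — items with X during ingest: none.
Via interview — items with X during interview: none.
Via standup — items with X during standup: interview.
Via triage — items with X during triage: interview, standup.
Union: ingest, interview, standup.

ingest, interview, standup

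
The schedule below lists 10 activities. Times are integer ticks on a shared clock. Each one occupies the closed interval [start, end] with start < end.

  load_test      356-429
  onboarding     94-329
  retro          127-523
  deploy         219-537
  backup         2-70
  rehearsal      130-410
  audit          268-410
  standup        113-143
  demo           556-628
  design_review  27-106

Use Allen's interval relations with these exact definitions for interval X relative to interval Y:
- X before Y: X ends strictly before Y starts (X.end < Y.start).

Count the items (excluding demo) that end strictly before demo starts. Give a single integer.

9

Target demo = [556, 628].
audit [268, 410] → before → counts.
backup [2, 70] → before → counts.
deploy [219, 537] → before → counts.
design_review [27, 106] → before → counts.
load_test [356, 429] → before → counts.
onboarding [94, 329] → before → counts.
rehearsal [130, 410] → before → counts.
retro [127, 523] → before → counts.
standup [113, 143] → before → counts.
Total: 9.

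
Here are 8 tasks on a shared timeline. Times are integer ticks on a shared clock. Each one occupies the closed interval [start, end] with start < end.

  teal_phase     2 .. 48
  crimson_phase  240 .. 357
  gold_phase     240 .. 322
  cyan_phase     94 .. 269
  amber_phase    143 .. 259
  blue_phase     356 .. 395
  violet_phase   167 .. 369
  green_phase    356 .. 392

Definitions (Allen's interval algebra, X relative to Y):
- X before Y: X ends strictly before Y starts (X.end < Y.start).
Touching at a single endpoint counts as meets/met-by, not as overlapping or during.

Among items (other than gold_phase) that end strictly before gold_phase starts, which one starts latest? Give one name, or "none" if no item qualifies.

Target gold_phase = [240, 322].
amber_phase [143, 259] → overlaps → excluded.
blue_phase [356, 395] → after → excluded.
crimson_phase [240, 357] → started-by → excluded.
cyan_phase [94, 269] → overlaps → excluded.
green_phase [356, 392] → after → excluded.
teal_phase [2, 48] → before → candidate.
violet_phase [167, 369] → contains → excluded.
Among candidates, latest start is 2 → teal_phase.

teal_phase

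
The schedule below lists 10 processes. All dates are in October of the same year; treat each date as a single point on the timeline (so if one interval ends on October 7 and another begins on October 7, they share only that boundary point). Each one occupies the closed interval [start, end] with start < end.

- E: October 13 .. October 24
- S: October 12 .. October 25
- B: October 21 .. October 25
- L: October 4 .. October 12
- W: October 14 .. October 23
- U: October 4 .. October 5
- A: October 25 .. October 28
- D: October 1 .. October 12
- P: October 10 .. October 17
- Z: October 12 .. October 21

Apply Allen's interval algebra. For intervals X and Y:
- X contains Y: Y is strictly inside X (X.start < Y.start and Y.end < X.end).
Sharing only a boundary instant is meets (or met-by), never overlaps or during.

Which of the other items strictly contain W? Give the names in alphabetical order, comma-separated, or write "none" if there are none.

Target W = [October 14, October 23].
A [October 25, October 28] → after → no.
B [October 21, October 25] → overlapped-by → no.
D [October 1, October 12] → before → no.
E [October 13, October 24] → contains → yes.
L [October 4, October 12] → before → no.
P [October 10, October 17] → overlaps → no.
S [October 12, October 25] → contains → yes.
U [October 4, October 5] → before → no.
Z [October 12, October 21] → overlaps → no.
Result: E, S.

E, S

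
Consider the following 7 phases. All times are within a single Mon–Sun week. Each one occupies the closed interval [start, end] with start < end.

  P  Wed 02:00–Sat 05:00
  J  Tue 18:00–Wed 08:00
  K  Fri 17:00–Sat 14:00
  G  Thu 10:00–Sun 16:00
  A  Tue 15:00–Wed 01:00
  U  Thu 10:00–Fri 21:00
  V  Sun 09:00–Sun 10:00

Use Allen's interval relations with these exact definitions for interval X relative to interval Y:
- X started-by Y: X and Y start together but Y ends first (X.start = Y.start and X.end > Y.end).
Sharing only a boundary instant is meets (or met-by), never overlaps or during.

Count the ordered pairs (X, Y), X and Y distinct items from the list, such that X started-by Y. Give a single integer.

1

Checking all 42 ordered pairs for relation 'started-by'; matching pairs in alphabetical order:
(G, U): G started-by U ✓
Count: 1.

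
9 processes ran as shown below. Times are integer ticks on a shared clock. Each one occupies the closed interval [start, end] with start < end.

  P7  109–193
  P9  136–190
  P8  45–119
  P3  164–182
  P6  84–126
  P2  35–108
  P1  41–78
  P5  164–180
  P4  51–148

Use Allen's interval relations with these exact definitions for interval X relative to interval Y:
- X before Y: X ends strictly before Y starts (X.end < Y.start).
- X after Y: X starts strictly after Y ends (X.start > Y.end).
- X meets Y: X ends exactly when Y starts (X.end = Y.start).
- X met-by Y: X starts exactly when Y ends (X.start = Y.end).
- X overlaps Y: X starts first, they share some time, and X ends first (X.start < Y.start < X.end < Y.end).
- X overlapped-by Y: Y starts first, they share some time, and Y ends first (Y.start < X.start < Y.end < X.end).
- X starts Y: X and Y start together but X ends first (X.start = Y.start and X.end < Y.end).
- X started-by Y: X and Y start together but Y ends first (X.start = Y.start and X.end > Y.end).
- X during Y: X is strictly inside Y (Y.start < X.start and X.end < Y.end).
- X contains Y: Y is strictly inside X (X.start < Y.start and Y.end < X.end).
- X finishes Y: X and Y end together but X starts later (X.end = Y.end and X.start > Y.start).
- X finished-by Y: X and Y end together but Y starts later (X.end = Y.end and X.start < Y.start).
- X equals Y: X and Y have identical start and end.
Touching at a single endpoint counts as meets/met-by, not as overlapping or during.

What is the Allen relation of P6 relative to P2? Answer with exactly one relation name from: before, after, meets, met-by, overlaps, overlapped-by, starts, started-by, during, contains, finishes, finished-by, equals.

P6 = [84, 126]; P2 = [35, 108].
Compare endpoints: P6.start > P2.start, P6.start < P2.end, P6.end > P2.start, P6.end > P2.end.
That pattern is 'overlapped-by'.

overlapped-by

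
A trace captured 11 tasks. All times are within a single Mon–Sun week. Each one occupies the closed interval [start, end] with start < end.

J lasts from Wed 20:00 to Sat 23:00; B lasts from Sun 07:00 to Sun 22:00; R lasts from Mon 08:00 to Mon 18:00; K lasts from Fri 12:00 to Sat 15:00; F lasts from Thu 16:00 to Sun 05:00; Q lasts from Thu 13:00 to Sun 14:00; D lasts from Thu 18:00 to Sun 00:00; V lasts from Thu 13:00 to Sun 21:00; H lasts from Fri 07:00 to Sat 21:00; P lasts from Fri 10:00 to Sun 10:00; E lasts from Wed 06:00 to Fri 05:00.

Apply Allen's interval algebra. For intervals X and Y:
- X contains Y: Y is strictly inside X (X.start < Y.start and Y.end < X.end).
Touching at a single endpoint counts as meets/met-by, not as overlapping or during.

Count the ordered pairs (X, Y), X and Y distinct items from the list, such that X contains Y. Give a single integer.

19

Checking all 110 ordered pairs for relation 'contains'; matching pairs in alphabetical order:
(D, H): D contains H ✓
(D, K): D contains K ✓
(F, D): F contains D ✓
(F, H): F contains H ✓
(F, K): F contains K ✓
(H, K): H contains K ✓
(J, H): J contains H ✓
(J, K): J contains K ✓
(P, K): P contains K ✓
(Q, D): Q contains D ✓
(Q, F): Q contains F ✓
(Q, H): Q contains H ✓
(Q, K): Q contains K ✓
(Q, P): Q contains P ✓
(V, D): V contains D ✓
(V, F): V contains F ✓
(V, H): V contains H ✓
(V, K): V contains K ✓
(V, P): V contains P ✓
Count: 19.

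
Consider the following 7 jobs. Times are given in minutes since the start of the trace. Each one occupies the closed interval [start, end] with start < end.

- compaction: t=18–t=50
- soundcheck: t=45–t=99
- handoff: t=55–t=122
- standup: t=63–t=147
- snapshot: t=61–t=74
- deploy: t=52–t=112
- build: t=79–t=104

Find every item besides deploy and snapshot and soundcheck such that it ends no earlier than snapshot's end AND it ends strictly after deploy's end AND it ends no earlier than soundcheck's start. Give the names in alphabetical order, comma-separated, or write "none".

handoff, standup

Conditions: its end is no earlier than snapshot's end (X.end >= t=74) AND its end is strictly after deploy's end (X.end > t=112) AND its end is no earlier than soundcheck's start (X.end >= t=45).
build: end t=104 >= t=74? ✓; end t=104 > t=112? ✗; end t=104 >= t=45? ✓ → no.
compaction: end t=50 >= t=74? ✗; end t=50 > t=112? ✗; end t=50 >= t=45? ✓ → no.
handoff: end t=122 >= t=74? ✓; end t=122 > t=112? ✓; end t=122 >= t=45? ✓ → yes.
standup: end t=147 >= t=74? ✓; end t=147 > t=112? ✓; end t=147 >= t=45? ✓ → yes.
Result: handoff, standup.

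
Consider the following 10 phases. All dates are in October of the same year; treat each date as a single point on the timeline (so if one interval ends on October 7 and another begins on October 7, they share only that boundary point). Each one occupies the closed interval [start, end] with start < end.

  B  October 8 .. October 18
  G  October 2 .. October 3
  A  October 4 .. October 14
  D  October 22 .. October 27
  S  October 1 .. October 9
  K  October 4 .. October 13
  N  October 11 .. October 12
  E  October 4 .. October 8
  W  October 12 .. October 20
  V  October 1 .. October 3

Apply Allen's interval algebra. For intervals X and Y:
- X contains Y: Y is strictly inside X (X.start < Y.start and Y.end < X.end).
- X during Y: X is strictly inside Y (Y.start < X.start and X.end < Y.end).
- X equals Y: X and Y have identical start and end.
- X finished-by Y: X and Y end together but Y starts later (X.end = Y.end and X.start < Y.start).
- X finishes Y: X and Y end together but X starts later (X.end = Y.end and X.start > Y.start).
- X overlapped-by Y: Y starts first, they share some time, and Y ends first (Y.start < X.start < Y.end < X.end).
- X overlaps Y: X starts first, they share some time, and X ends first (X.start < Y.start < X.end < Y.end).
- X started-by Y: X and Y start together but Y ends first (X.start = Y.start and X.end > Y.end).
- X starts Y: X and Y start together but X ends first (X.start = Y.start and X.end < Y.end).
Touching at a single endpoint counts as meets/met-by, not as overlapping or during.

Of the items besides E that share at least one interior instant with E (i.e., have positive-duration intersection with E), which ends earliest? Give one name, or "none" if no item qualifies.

Target E = [October 4, October 8].
A [October 4, October 14] → started-by → candidate.
B [October 8, October 18] → met-by → excluded.
D [October 22, October 27] → after → excluded.
G [October 2, October 3] → before → excluded.
K [October 4, October 13] → started-by → candidate.
N [October 11, October 12] → after → excluded.
S [October 1, October 9] → contains → candidate.
V [October 1, October 3] → before → excluded.
W [October 12, October 20] → after → excluded.
Among candidates, earliest end is October 9 → S.

S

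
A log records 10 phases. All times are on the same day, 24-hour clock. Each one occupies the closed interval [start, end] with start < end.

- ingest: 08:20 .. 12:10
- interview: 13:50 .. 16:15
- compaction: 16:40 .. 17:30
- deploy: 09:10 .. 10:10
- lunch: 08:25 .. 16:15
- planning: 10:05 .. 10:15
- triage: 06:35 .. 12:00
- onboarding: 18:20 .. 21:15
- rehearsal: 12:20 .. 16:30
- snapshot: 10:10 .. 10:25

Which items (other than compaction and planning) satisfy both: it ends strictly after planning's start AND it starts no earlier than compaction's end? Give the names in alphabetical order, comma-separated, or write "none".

Conditions: its end is strictly after planning's start (X.end > 10:05) AND its start is no earlier than compaction's end (X.start >= 17:30).
deploy: end 10:10 > 10:05? ✓; start 09:10 >= 17:30? ✗ → no.
ingest: end 12:10 > 10:05? ✓; start 08:20 >= 17:30? ✗ → no.
interview: end 16:15 > 10:05? ✓; start 13:50 >= 17:30? ✗ → no.
lunch: end 16:15 > 10:05? ✓; start 08:25 >= 17:30? ✗ → no.
onboarding: end 21:15 > 10:05? ✓; start 18:20 >= 17:30? ✓ → yes.
rehearsal: end 16:30 > 10:05? ✓; start 12:20 >= 17:30? ✗ → no.
snapshot: end 10:25 > 10:05? ✓; start 10:10 >= 17:30? ✗ → no.
triage: end 12:00 > 10:05? ✓; start 06:35 >= 17:30? ✗ → no.
Result: onboarding.

onboarding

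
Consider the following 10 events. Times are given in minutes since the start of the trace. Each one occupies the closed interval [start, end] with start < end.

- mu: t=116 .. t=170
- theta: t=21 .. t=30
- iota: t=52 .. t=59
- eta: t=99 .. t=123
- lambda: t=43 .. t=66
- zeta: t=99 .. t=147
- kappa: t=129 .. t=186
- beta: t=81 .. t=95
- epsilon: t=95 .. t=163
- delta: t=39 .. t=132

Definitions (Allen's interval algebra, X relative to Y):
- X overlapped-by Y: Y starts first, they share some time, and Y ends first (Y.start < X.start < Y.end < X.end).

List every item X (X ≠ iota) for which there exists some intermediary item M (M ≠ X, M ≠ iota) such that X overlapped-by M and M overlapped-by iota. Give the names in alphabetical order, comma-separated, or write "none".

Target iota = [t=52, t=59].
Intermediaries M with M overlapped-by iota: none.
Union: none.

none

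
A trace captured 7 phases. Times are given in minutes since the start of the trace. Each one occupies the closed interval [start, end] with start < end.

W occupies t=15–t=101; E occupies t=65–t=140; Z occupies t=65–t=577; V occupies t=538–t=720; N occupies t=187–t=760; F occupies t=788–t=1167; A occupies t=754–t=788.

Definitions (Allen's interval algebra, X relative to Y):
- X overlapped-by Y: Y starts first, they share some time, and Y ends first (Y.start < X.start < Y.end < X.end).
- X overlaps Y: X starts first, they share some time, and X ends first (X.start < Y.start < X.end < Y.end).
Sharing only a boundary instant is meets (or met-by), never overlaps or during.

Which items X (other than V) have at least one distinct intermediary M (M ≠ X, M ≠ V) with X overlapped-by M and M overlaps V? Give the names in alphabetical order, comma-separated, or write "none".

N

Target V = [t=538, t=720].
Intermediaries M with M overlaps V: Z.
Via Z — items with X overlapped-by Z: N.
Union: N.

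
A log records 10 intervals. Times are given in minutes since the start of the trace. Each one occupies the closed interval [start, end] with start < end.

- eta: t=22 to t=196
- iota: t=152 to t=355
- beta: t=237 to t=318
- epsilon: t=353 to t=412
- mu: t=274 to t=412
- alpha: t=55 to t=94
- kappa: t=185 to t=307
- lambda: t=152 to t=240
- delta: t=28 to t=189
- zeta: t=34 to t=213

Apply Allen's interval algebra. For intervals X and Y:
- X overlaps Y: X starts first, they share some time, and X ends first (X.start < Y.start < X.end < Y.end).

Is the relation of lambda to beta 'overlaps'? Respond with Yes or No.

lambda = [t=152, t=240], beta = [t=237, t=318].
Actual relation of lambda to beta: overlaps.
Asked whether 'overlaps' holds → Yes.

Yes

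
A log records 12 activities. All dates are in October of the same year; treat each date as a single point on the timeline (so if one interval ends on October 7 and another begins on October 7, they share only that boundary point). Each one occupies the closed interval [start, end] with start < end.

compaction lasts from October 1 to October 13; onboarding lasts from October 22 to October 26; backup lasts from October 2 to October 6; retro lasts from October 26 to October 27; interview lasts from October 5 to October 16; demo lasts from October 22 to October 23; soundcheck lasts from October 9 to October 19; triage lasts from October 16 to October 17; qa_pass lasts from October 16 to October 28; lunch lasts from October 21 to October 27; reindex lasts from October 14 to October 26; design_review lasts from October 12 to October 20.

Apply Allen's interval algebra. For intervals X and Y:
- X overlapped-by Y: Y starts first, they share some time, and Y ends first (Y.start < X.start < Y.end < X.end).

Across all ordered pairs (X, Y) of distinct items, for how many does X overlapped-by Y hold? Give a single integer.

14

Checking all 132 ordered pairs for relation 'overlapped-by'; matching pairs in alphabetical order:
(design_review, compaction): design_review overlapped-by compaction ✓
(design_review, interview): design_review overlapped-by interview ✓
(design_review, soundcheck): design_review overlapped-by soundcheck ✓
(interview, backup): interview overlapped-by backup ✓
(interview, compaction): interview overlapped-by compaction ✓
(lunch, reindex): lunch overlapped-by reindex ✓
(qa_pass, design_review): qa_pass overlapped-by design_review ✓
(qa_pass, reindex): qa_pass overlapped-by reindex ✓
(qa_pass, soundcheck): qa_pass overlapped-by soundcheck ✓
(reindex, design_review): reindex overlapped-by design_review ✓
(reindex, interview): reindex overlapped-by interview ✓
(reindex, soundcheck): reindex overlapped-by soundcheck ✓
(soundcheck, compaction): soundcheck overlapped-by compaction ✓
(soundcheck, interview): soundcheck overlapped-by interview ✓
Count: 14.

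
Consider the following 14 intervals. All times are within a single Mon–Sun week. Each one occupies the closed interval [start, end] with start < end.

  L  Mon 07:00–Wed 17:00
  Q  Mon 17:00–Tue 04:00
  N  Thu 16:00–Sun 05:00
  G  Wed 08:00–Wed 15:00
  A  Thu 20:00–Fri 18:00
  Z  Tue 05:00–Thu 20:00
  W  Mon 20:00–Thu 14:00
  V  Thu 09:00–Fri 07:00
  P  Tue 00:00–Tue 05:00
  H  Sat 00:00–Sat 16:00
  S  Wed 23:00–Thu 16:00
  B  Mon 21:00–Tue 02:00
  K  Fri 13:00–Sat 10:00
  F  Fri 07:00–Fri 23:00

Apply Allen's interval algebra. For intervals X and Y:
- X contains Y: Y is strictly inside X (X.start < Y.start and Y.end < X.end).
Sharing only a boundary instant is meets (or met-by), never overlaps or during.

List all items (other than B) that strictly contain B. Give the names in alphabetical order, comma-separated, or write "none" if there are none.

L, Q, W

Target B = [Mon 21:00, Tue 02:00].
A [Thu 20:00, Fri 18:00] → after → no.
F [Fri 07:00, Fri 23:00] → after → no.
G [Wed 08:00, Wed 15:00] → after → no.
H [Sat 00:00, Sat 16:00] → after → no.
K [Fri 13:00, Sat 10:00] → after → no.
L [Mon 07:00, Wed 17:00] → contains → yes.
N [Thu 16:00, Sun 05:00] → after → no.
P [Tue 00:00, Tue 05:00] → overlapped-by → no.
Q [Mon 17:00, Tue 04:00] → contains → yes.
S [Wed 23:00, Thu 16:00] → after → no.
V [Thu 09:00, Fri 07:00] → after → no.
W [Mon 20:00, Thu 14:00] → contains → yes.
Z [Tue 05:00, Thu 20:00] → after → no.
Result: L, Q, W.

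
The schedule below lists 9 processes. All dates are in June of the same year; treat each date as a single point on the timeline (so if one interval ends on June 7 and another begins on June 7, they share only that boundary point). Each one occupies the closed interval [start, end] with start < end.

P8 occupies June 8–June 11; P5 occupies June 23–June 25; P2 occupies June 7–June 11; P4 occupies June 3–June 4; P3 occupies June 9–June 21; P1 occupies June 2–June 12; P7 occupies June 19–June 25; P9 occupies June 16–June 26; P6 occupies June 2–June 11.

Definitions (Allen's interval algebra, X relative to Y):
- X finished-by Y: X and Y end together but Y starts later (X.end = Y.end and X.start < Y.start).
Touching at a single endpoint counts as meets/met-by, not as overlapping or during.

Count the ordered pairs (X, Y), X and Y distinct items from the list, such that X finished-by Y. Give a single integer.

4

Checking all 72 ordered pairs for relation 'finished-by'; matching pairs in alphabetical order:
(P2, P8): P2 finished-by P8 ✓
(P6, P2): P6 finished-by P2 ✓
(P6, P8): P6 finished-by P8 ✓
(P7, P5): P7 finished-by P5 ✓
Count: 4.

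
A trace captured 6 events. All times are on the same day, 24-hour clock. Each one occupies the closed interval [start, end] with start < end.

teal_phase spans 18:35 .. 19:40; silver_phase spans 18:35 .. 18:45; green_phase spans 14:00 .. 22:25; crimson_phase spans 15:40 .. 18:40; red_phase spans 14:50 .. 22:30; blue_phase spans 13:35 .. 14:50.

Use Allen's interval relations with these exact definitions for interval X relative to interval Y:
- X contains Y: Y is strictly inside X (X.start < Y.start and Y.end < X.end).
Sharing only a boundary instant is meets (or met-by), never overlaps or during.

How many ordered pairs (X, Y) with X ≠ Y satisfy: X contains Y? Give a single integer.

6

Checking all 30 ordered pairs for relation 'contains'; matching pairs in alphabetical order:
(green_phase, crimson_phase): green_phase contains crimson_phase ✓
(green_phase, silver_phase): green_phase contains silver_phase ✓
(green_phase, teal_phase): green_phase contains teal_phase ✓
(red_phase, crimson_phase): red_phase contains crimson_phase ✓
(red_phase, silver_phase): red_phase contains silver_phase ✓
(red_phase, teal_phase): red_phase contains teal_phase ✓
Count: 6.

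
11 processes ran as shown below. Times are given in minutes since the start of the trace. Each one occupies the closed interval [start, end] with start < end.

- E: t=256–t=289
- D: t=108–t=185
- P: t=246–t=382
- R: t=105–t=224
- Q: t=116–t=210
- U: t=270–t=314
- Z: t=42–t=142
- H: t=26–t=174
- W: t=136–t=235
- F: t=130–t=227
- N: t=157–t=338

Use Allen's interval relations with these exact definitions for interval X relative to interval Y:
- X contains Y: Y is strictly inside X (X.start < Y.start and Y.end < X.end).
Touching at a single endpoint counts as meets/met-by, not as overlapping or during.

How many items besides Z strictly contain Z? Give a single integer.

Target Z = [t=42, t=142].
D [t=108, t=185] → overlapped-by → no.
E [t=256, t=289] → after → no.
F [t=130, t=227] → overlapped-by → no.
H [t=26, t=174] → contains → counts.
N [t=157, t=338] → after → no.
P [t=246, t=382] → after → no.
Q [t=116, t=210] → overlapped-by → no.
R [t=105, t=224] → overlapped-by → no.
U [t=270, t=314] → after → no.
W [t=136, t=235] → overlapped-by → no.
Total: 1.

1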